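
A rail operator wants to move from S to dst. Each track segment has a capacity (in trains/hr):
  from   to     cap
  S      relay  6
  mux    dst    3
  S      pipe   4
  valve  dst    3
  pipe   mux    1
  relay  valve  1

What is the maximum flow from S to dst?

2

Augment S→pipe→mux→dst: bottleneck 1. Total 1.
Augment S→relay→valve→dst: bottleneck 1. Total 2.
No augmenting path remains in the residual graph.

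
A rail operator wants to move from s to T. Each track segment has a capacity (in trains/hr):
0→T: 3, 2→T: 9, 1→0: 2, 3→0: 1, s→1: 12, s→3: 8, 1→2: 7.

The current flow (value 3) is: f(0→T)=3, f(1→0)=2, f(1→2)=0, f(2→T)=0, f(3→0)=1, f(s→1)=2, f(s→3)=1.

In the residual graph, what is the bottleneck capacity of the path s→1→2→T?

Residual capacities along the path: s→1: 10, 1→2: 7, 2→T: 9.
Minimum is 7.

7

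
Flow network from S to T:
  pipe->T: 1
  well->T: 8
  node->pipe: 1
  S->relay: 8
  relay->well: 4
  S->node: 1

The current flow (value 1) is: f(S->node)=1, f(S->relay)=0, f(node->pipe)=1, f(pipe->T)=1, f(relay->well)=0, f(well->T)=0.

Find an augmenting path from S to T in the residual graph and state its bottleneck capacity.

Residual along S->relay->well->T: S->relay: 8, relay->well: 4, well->T: 8.
Bottleneck = min = 4.

S->relay->well->T, bottleneck 4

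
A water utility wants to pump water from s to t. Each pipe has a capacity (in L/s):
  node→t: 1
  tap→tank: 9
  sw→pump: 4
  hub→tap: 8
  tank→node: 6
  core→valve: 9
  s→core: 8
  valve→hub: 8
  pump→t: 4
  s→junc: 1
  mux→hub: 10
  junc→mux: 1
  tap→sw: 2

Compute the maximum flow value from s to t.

Augment s→core→valve→hub→tap→tank→node→t: bottleneck 1. Total 1.
Augment s→core→valve→hub→tap→sw→pump→t: bottleneck 2. Total 3.
No augmenting path remains in the residual graph.

3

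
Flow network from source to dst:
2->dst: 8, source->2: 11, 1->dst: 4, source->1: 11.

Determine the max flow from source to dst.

Augment source->2->dst: bottleneck 8. Total 8.
Augment source->1->dst: bottleneck 4. Total 12.
No augmenting path remains in the residual graph.

12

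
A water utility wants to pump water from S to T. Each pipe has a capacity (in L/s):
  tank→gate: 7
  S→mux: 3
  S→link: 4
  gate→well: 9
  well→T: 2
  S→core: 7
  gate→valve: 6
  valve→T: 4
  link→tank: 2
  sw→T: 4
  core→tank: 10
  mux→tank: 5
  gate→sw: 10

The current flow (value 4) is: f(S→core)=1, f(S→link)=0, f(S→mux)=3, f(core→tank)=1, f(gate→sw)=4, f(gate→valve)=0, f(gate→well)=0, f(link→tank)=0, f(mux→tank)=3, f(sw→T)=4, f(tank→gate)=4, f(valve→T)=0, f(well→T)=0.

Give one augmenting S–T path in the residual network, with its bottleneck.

Residual along S→core→tank→gate→well→T: S→core: 6, core→tank: 9, tank→gate: 3, gate→well: 9, well→T: 2.
Bottleneck = min = 2.

S→core→tank→gate→well→T, bottleneck 2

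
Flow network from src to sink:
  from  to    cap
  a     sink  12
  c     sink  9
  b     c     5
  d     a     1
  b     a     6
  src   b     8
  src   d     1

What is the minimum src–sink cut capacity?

Max flow = 9 (via 3 augmenting paths).
In the residual at optimum, the set reachable from src is {src}.
Cut edges: src→b (cap 8), src→d (cap 1). Sum = 9.

9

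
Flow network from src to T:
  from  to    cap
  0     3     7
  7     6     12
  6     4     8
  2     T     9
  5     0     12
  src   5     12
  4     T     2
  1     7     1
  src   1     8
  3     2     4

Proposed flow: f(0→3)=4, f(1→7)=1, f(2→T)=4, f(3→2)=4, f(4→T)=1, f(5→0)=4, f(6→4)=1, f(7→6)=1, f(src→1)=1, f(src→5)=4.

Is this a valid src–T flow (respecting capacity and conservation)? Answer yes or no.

Yes

Every edge has 0 ≤ f(e) ≤ cap(e).
At each intermediate node, inflow equals outflow.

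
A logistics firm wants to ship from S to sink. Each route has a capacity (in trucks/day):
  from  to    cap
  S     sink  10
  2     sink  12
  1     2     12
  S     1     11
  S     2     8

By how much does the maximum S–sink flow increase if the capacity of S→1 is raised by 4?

Original max flow = 22.
Edge S→1 does not cross the min cut (source side {1, 2, S}), so extra capacity there cannot help.
New max flow = 22. Increase = 0.

0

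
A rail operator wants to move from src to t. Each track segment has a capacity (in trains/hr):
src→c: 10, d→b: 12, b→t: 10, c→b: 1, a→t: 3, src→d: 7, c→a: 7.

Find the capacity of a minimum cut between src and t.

11

Max flow = 11 (via 3 augmenting paths).
In the residual at optimum, the set reachable from src is {a, c, src}.
Cut edges: src→d (cap 7), c→b (cap 1), a→t (cap 3). Sum = 11.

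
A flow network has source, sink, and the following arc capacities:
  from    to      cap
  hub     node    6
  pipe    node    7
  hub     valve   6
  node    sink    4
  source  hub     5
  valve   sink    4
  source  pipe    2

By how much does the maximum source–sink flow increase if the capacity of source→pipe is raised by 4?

1

Original max flow = 7.
After raising cap(source→pipe), augmenting paths through that edge carry 1 more unit.
New max flow = 8. Increase = 1.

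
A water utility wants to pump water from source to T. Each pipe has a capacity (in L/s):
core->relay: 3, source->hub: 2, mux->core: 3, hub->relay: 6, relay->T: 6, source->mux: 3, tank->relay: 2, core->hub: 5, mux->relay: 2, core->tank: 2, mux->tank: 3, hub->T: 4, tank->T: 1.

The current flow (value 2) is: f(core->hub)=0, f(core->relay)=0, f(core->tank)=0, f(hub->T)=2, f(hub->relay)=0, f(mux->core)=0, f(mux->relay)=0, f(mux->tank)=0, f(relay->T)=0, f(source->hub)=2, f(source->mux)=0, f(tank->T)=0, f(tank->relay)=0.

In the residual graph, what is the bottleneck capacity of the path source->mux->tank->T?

1

Residual capacities along the path: source->mux: 3, mux->tank: 3, tank->T: 1.
Minimum is 1.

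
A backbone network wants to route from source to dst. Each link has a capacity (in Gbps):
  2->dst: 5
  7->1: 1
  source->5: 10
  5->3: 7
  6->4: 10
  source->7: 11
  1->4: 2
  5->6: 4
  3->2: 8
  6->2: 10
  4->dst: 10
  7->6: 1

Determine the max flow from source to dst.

Augment source->7->1->4->dst: bottleneck 1. Total 1.
Augment source->7->6->4->dst: bottleneck 1. Total 2.
Augment source->5->6->4->dst: bottleneck 4. Total 6.
Augment source->5->3->2->dst: bottleneck 5. Total 11.
No augmenting path remains in the residual graph.

11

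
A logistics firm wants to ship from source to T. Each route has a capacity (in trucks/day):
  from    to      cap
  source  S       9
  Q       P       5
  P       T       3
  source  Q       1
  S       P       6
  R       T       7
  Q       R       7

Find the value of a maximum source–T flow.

Augment source→S→P→T: bottleneck 3. Total 3.
Augment source→Q→R→T: bottleneck 1. Total 4.
No augmenting path remains in the residual graph.

4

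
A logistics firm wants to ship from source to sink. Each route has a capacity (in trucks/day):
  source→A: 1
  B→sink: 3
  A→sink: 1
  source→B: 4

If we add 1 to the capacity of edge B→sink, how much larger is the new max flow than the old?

1

Original max flow = 4.
After raising cap(B→sink), augmenting paths through that edge carry 1 more unit.
New max flow = 5. Increase = 1.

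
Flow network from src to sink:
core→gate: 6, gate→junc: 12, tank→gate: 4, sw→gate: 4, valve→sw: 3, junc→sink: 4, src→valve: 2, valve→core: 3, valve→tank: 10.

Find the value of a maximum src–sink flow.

2

Augment src→valve→tank→gate→junc→sink: bottleneck 2. Total 2.
No augmenting path remains in the residual graph.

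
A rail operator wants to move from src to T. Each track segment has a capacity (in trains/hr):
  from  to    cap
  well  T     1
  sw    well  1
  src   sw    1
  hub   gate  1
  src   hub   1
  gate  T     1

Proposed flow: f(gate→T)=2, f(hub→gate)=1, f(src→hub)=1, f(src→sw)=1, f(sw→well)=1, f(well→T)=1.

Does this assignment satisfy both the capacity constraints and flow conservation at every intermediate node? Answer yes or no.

No

Capacity violated on gate→T: flow 2 > capacity 1.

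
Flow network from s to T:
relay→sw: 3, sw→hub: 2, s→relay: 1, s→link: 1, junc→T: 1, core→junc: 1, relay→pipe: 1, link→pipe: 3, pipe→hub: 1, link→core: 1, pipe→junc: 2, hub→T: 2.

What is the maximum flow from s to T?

2

Augment s→link→core→junc→T: bottleneck 1. Total 1.
Augment s→relay→pipe→hub→T: bottleneck 1. Total 2.
No augmenting path remains in the residual graph.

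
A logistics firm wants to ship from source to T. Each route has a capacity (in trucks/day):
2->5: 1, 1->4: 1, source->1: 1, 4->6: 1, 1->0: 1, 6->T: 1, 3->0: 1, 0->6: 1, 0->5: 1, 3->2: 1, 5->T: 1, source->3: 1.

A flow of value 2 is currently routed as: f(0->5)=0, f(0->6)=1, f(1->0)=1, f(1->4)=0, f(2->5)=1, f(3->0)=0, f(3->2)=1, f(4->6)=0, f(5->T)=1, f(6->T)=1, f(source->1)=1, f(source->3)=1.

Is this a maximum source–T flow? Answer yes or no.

Yes

Residual reachable from source: {source}; T is not reachable.
Saturated cut: source->3, source->1 with total capacity 2 = current flow value. Flow is maximum.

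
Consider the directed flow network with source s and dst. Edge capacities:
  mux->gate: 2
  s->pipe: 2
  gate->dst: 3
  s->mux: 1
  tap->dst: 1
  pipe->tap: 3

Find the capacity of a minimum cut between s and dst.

2

Max flow = 2 (via 2 augmenting paths).
In the residual at optimum, the set reachable from s is {pipe, s, tap}.
Cut edges: s->mux (cap 1), tap->dst (cap 1). Sum = 2.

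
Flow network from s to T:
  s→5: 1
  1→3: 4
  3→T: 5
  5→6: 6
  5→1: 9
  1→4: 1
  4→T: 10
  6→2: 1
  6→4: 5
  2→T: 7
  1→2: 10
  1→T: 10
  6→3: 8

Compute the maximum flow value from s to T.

1

Augment s→5→1→T: bottleneck 1. Total 1.
No augmenting path remains in the residual graph.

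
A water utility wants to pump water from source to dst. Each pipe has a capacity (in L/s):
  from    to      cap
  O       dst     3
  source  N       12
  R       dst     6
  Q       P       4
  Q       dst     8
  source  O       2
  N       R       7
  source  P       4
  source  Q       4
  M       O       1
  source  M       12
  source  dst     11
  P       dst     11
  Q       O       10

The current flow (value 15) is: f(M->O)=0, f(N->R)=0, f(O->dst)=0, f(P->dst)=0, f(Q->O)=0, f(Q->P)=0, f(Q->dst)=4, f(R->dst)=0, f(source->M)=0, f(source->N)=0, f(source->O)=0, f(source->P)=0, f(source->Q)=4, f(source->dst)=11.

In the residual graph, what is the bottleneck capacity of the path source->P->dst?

Residual capacities along the path: source->P: 4, P->dst: 11.
Minimum is 4.

4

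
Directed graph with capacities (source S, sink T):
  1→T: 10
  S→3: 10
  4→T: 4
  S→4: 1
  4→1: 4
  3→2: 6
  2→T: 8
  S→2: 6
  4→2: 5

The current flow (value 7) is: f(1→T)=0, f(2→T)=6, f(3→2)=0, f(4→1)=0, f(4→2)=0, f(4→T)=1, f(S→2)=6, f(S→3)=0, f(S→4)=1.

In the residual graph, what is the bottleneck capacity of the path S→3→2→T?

Residual capacities along the path: S→3: 10, 3→2: 6, 2→T: 2.
Minimum is 2.

2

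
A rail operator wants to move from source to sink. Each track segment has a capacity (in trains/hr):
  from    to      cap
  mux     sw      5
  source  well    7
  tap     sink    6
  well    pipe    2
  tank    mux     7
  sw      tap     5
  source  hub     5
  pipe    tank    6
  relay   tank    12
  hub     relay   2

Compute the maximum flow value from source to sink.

4

Augment source→hub→relay→tank→mux→sw→tap→sink: bottleneck 2. Total 2.
Augment source→well→pipe→tank→mux→sw→tap→sink: bottleneck 2. Total 4.
No augmenting path remains in the residual graph.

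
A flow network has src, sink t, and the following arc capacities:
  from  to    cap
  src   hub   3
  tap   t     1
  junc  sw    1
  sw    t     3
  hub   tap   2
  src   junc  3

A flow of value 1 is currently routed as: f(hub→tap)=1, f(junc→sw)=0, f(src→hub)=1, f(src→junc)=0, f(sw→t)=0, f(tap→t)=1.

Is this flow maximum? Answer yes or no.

Residual path src→junc→sw→t has bottleneck 1 > 0.
Pushing 1 along it raises the flow to 2, so the given flow is not maximum.

No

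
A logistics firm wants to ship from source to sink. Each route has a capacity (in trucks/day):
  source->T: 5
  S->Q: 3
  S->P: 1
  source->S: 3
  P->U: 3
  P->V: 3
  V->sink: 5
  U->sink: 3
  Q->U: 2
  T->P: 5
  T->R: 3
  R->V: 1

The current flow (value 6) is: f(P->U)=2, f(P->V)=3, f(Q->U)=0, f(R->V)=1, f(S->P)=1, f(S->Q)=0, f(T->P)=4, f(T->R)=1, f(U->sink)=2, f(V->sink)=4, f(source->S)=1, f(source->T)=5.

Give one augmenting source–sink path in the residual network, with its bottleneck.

source->S->Q->U->sink, bottleneck 1

Residual along source->S->Q->U->sink: source->S: 2, S->Q: 3, Q->U: 2, U->sink: 1.
Bottleneck = min = 1.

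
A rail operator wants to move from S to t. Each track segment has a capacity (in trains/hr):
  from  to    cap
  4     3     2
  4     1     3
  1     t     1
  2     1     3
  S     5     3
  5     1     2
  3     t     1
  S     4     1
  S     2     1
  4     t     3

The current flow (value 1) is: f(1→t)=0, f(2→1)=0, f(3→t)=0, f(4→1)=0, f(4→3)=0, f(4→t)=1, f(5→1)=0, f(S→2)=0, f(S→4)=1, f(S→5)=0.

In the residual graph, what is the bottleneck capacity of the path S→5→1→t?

1

Residual capacities along the path: S→5: 3, 5→1: 2, 1→t: 1.
Minimum is 1.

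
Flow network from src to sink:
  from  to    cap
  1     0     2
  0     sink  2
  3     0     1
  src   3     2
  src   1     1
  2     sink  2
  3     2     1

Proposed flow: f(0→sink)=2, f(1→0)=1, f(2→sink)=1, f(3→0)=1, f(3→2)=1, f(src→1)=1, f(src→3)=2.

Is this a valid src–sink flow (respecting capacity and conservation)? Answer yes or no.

Yes

Every edge has 0 ≤ f(e) ≤ cap(e).
At each intermediate node, inflow equals outflow.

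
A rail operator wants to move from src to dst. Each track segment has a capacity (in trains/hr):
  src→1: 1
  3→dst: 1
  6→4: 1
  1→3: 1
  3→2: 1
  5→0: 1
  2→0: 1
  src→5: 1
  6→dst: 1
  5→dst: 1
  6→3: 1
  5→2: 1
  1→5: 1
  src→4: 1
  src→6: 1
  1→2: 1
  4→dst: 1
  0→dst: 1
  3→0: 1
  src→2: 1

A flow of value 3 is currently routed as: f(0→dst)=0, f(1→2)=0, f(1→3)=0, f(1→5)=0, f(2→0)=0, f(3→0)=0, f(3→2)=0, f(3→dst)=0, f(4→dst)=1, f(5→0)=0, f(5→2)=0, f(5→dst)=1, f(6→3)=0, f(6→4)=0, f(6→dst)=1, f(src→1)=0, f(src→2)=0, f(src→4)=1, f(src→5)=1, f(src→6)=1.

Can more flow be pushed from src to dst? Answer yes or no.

Yes

Residual path src→1→3→dst has bottleneck 1 > 0.
Pushing 1 along it raises the flow to 4, so the given flow is not maximum.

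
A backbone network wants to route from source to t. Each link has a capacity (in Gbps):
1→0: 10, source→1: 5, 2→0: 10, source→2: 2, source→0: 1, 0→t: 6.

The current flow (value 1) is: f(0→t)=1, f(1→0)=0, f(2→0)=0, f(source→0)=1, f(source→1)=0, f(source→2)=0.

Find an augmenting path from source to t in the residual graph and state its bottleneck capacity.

source→1→0→t, bottleneck 5

Residual along source→1→0→t: source→1: 5, 1→0: 10, 0→t: 5.
Bottleneck = min = 5.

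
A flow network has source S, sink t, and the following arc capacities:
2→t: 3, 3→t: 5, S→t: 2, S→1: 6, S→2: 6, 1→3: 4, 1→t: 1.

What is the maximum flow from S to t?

10

Augment S→t: bottleneck 2. Total 2.
Augment S→1→t: bottleneck 1. Total 3.
Augment S→2→t: bottleneck 3. Total 6.
Augment S→1→3→t: bottleneck 4. Total 10.
No augmenting path remains in the residual graph.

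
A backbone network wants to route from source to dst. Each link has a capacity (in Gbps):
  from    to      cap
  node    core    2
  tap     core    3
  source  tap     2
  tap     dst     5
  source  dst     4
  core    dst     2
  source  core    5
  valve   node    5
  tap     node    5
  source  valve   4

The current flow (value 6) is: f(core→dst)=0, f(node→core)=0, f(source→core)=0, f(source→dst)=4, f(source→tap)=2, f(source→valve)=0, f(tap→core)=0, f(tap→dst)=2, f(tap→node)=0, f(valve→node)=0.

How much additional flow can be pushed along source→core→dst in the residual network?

Residual capacities along the path: source→core: 5, core→dst: 2.
Minimum is 2.

2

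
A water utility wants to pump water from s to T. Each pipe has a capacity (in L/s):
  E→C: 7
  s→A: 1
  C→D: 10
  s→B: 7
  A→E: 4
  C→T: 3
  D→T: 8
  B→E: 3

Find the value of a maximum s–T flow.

4

Augment s→B→E→C→T: bottleneck 3. Total 3.
Augment s→A→E→C→D→T: bottleneck 1. Total 4.
No augmenting path remains in the residual graph.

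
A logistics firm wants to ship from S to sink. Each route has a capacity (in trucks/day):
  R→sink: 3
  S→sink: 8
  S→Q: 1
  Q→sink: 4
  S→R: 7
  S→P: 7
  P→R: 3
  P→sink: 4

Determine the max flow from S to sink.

Augment S→sink: bottleneck 8. Total 8.
Augment S→Q→sink: bottleneck 1. Total 9.
Augment S→P→sink: bottleneck 4. Total 13.
Augment S→R→sink: bottleneck 3. Total 16.
No augmenting path remains in the residual graph.

16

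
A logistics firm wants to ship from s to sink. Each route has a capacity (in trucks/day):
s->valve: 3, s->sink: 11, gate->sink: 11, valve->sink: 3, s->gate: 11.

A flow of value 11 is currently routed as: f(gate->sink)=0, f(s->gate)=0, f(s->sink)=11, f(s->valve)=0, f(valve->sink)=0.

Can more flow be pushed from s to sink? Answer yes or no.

Residual path s->gate->sink has bottleneck 11 > 0.
Pushing 11 along it raises the flow to 22, so the given flow is not maximum.

Yes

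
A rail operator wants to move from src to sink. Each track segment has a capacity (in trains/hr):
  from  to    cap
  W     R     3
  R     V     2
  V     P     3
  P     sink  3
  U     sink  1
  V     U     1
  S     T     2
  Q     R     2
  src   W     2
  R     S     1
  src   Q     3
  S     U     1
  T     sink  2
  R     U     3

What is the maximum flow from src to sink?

Augment src→Q→R→U→sink: bottleneck 1. Total 1.
Augment src→Q→R→S→T→sink: bottleneck 1. Total 2.
Augment src→W→R→V→P→sink: bottleneck 2. Total 4.
No augmenting path remains in the residual graph.

4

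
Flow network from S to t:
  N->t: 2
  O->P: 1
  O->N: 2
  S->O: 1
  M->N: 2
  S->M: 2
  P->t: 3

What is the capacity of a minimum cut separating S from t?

3

Max flow = 3 (via 2 augmenting paths).
In the residual at optimum, the set reachable from S is {S}.
Cut edges: S->O (cap 1), S->M (cap 2). Sum = 3.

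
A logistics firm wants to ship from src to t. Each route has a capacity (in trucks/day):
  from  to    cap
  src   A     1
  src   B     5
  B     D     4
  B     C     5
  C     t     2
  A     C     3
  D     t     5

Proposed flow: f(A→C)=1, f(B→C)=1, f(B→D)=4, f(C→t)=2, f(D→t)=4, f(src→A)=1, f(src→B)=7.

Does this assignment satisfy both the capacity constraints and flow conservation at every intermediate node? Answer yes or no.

No

Capacity violated on src→B: flow 7 > capacity 5.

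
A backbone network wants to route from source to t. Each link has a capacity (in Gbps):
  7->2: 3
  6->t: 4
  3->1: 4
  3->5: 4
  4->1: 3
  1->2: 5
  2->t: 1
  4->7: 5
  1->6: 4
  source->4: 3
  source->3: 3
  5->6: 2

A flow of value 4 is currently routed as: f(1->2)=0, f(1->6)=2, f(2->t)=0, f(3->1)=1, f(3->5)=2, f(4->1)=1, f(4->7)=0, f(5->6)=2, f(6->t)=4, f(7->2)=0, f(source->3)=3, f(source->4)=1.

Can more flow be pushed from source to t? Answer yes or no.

Yes

Residual path source->4->1->2->t has bottleneck 1 > 0.
Pushing 1 along it raises the flow to 5, so the given flow is not maximum.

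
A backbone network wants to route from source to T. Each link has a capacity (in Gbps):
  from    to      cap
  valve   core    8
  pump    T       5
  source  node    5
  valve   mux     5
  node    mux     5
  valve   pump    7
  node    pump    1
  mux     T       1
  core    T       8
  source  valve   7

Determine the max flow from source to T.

9

Augment source→node→mux→T: bottleneck 1. Total 1.
Augment source→node→pump→T: bottleneck 1. Total 2.
Augment source→valve→core→T: bottleneck 7. Total 9.
No augmenting path remains in the residual graph.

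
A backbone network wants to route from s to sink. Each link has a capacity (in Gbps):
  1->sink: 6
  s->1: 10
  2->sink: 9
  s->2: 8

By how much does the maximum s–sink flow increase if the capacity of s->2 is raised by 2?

Original max flow = 14.
After raising cap(s->2), augmenting paths through that edge carry 1 more unit.
New max flow = 15. Increase = 1.

1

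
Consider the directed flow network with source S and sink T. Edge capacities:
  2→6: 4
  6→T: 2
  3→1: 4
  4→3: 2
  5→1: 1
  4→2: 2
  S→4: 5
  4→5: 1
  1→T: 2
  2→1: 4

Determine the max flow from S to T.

Augment S→4→3→1→T: bottleneck 2. Total 2.
Augment S→4→2→6→T: bottleneck 2. Total 4.
No augmenting path remains in the residual graph.

4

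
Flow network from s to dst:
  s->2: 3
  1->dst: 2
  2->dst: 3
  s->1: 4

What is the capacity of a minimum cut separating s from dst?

Max flow = 5 (via 2 augmenting paths).
In the residual at optimum, the set reachable from s is {1, s}.
Cut edges: s->2 (cap 3), 1->dst (cap 2). Sum = 5.

5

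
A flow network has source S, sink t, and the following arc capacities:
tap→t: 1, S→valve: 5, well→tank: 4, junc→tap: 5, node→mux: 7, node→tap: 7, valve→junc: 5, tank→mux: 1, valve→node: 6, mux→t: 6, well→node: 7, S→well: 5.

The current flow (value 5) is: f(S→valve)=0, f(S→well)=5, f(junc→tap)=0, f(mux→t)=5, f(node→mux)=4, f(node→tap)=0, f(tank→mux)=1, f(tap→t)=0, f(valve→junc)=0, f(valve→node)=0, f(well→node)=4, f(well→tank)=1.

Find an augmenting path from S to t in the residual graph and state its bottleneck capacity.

S→valve→node→mux→t, bottleneck 1

Residual along S→valve→node→mux→t: S→valve: 5, valve→node: 6, node→mux: 3, mux→t: 1.
Bottleneck = min = 1.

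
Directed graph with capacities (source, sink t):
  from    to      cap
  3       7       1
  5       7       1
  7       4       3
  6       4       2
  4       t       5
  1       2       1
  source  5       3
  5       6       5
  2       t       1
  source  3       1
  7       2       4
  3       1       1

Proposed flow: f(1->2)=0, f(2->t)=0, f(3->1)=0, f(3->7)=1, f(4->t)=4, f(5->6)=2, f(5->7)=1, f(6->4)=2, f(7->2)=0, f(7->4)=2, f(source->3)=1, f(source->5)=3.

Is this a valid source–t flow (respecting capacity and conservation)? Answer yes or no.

Yes

Every edge has 0 ≤ f(e) ≤ cap(e).
At each intermediate node, inflow equals outflow.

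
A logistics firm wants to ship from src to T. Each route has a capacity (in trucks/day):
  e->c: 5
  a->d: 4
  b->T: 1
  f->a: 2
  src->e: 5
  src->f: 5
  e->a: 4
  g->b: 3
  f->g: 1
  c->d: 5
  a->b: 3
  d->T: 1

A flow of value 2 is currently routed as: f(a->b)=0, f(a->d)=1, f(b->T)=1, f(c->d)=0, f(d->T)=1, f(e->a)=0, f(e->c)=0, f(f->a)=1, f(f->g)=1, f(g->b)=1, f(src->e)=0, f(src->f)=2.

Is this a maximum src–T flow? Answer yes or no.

Yes

Residual reachable from src: {a, b, c, d, e, f, g, src}; T is not reachable.
Saturated cut: b->T, d->T with total capacity 2 = current flow value. Flow is maximum.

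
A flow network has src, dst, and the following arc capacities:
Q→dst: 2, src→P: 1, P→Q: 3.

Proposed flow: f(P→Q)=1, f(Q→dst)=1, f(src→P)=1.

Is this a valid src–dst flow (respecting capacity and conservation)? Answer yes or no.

Every edge has 0 ≤ f(e) ≤ cap(e).
At each intermediate node, inflow equals outflow.

Yes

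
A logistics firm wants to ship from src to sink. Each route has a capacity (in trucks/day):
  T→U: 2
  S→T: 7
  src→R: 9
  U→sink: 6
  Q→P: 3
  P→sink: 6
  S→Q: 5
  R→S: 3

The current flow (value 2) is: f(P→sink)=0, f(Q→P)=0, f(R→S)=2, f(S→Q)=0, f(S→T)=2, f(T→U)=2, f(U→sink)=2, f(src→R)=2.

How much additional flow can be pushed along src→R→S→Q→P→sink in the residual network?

1

Residual capacities along the path: src→R: 7, R→S: 1, S→Q: 5, Q→P: 3, P→sink: 6.
Minimum is 1.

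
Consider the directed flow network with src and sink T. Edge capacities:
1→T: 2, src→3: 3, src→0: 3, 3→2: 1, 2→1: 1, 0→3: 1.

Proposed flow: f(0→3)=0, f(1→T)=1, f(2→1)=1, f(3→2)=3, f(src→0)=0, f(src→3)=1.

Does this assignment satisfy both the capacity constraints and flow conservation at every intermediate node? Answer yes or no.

No

Capacity violated on 3→2: flow 3 > capacity 1.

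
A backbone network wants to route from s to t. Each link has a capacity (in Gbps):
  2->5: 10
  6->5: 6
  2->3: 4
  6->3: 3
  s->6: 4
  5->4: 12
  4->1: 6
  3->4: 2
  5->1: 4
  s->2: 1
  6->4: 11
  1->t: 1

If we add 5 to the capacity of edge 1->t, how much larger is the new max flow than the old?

4

Original max flow = 1.
After raising cap(1->t), augmenting paths through that edge carry 4 more units.
New max flow = 5. Increase = 4.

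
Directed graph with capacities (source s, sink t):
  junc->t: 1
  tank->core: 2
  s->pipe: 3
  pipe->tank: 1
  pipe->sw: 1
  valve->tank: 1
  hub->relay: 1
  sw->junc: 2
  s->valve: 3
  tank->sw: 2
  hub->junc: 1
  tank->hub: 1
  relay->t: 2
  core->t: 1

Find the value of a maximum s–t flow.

3

Augment s->pipe->tank->core->t: bottleneck 1. Total 1.
Augment s->pipe->sw->junc->t: bottleneck 1. Total 2.
Augment s->valve->tank->hub->relay->t: bottleneck 1. Total 3.
No augmenting path remains in the residual graph.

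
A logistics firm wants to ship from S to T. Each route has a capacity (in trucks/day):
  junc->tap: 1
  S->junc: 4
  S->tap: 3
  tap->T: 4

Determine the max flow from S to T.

Augment S->tap->T: bottleneck 3. Total 3.
Augment S->junc->tap->T: bottleneck 1. Total 4.
No augmenting path remains in the residual graph.

4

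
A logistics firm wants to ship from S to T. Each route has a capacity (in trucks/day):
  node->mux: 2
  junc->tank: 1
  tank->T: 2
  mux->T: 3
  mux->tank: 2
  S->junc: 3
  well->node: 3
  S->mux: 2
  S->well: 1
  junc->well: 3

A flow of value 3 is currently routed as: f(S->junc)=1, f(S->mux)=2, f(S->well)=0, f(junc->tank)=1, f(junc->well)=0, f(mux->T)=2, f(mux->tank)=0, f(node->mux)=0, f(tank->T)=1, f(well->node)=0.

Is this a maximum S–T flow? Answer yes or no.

No

Residual path S->well->node->mux->T has bottleneck 1 > 0.
Pushing 1 along it raises the flow to 4, so the given flow is not maximum.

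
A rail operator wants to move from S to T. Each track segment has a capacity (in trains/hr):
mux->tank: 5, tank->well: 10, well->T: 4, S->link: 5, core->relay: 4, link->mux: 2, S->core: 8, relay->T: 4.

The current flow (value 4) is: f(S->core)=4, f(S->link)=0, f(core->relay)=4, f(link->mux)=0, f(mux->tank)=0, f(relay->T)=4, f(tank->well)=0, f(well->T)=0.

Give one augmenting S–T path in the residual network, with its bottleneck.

Residual along S->link->mux->tank->well->T: S->link: 5, link->mux: 2, mux->tank: 5, tank->well: 10, well->T: 4.
Bottleneck = min = 2.

S->link->mux->tank->well->T, bottleneck 2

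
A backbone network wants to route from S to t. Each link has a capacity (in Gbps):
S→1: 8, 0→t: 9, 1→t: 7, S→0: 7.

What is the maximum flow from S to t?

Augment S→0→t: bottleneck 7. Total 7.
Augment S→1→t: bottleneck 7. Total 14.
No augmenting path remains in the residual graph.

14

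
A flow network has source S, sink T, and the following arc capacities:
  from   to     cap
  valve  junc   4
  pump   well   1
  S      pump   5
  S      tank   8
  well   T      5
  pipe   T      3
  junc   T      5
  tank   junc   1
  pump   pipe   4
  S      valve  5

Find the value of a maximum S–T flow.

9

Augment S->valve->junc->T: bottleneck 4. Total 4.
Augment S->pump->pipe->T: bottleneck 3. Total 7.
Augment S->pump->well->T: bottleneck 1. Total 8.
Augment S->tank->junc->T: bottleneck 1. Total 9.
No augmenting path remains in the residual graph.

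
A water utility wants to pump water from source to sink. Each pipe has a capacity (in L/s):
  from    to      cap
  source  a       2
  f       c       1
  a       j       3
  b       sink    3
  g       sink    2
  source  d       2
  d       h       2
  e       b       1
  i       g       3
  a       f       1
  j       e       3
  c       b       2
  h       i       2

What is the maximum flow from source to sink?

Augment source->d->h->i->g->sink: bottleneck 2. Total 2.
Augment source->a->j->e->b->sink: bottleneck 1. Total 3.
Augment source->a->f->c->b->sink: bottleneck 1. Total 4.
No augmenting path remains in the residual graph.

4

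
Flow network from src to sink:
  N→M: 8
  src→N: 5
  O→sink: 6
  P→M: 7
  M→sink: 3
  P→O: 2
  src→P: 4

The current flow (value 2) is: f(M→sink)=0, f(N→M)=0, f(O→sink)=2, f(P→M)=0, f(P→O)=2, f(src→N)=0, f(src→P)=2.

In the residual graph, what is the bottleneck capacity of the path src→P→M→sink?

2

Residual capacities along the path: src→P: 2, P→M: 7, M→sink: 3.
Minimum is 2.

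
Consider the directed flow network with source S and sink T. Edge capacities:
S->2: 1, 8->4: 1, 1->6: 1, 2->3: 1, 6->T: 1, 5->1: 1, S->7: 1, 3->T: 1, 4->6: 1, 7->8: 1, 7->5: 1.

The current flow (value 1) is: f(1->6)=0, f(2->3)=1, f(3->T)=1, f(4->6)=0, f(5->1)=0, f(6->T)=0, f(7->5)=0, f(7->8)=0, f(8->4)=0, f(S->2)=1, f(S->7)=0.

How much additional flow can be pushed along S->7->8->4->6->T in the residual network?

1

Residual capacities along the path: S->7: 1, 7->8: 1, 8->4: 1, 4->6: 1, 6->T: 1.
Minimum is 1.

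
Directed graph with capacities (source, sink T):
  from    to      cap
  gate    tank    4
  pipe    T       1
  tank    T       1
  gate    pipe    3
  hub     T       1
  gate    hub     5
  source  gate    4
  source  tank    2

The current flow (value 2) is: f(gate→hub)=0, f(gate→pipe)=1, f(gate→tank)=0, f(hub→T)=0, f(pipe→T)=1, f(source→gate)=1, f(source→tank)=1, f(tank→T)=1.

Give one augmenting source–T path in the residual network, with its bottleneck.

source→gate→hub→T, bottleneck 1

Residual along source→gate→hub→T: source→gate: 3, gate→hub: 5, hub→T: 1.
Bottleneck = min = 1.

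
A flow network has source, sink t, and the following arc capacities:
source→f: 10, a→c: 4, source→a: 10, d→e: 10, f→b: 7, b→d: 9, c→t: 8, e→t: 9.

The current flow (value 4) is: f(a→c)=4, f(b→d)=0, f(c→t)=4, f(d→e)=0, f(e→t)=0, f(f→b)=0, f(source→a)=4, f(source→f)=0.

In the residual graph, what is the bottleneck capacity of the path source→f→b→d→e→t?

Residual capacities along the path: source→f: 10, f→b: 7, b→d: 9, d→e: 10, e→t: 9.
Minimum is 7.

7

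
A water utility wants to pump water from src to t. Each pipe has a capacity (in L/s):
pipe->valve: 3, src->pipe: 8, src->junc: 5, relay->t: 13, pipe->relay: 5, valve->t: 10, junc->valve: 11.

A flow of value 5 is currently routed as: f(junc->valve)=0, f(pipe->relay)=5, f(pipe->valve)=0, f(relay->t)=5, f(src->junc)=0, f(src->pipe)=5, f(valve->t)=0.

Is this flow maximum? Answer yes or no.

Residual path src->pipe->valve->t has bottleneck 3 > 0.
Pushing 3 along it raises the flow to 8, so the given flow is not maximum.

No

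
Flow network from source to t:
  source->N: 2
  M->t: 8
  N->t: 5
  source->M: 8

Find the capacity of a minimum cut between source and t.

10

Max flow = 10 (via 2 augmenting paths).
In the residual at optimum, the set reachable from source is {source}.
Cut edges: source->M (cap 8), source->N (cap 2). Sum = 10.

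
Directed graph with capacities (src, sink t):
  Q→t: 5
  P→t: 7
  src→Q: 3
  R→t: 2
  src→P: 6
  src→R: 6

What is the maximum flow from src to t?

11

Augment src→R→t: bottleneck 2. Total 2.
Augment src→P→t: bottleneck 6. Total 8.
Augment src→Q→t: bottleneck 3. Total 11.
No augmenting path remains in the residual graph.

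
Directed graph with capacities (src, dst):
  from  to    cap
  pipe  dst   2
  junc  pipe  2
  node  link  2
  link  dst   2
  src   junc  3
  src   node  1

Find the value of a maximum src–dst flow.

Augment src→node→link→dst: bottleneck 1. Total 1.
Augment src→junc→pipe→dst: bottleneck 2. Total 3.
No augmenting path remains in the residual graph.

3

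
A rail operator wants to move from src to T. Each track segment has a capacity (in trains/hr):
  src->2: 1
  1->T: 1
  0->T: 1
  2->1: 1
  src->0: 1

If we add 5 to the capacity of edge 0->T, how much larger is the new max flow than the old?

0

Original max flow = 2.
Edge 0->T does not cross the min cut (source side {src}), so extra capacity there cannot help.
New max flow = 2. Increase = 0.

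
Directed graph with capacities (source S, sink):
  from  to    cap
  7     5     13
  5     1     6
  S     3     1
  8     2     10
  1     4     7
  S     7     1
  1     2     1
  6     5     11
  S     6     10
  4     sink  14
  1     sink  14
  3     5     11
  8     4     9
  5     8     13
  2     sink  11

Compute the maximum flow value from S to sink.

Augment S→3→5→1→sink: bottleneck 1. Total 1.
Augment S→6→5→1→sink: bottleneck 5. Total 6.
Augment S→6→5→8→2→sink: bottleneck 5. Total 11.
Augment S→7→5→8→2→sink: bottleneck 1. Total 12.
No augmenting path remains in the residual graph.

12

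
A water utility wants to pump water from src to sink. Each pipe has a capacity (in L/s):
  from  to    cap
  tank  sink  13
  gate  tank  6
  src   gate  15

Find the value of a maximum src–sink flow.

Augment src->gate->tank->sink: bottleneck 6. Total 6.
No augmenting path remains in the residual graph.

6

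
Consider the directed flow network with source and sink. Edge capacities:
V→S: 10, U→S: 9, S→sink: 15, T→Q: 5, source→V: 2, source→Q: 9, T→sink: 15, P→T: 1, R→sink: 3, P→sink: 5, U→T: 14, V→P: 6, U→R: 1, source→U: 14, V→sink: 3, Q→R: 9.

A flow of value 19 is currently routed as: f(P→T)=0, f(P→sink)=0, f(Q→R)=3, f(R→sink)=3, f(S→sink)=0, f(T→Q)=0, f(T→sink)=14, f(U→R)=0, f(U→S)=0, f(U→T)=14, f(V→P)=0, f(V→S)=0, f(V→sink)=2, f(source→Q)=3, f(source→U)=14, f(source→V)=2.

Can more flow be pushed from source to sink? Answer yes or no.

No

Residual reachable from source: {Q, R, source}; sink is not reachable.
Saturated cut: source→V, source→U, R→sink with total capacity 19 = current flow value. Flow is maximum.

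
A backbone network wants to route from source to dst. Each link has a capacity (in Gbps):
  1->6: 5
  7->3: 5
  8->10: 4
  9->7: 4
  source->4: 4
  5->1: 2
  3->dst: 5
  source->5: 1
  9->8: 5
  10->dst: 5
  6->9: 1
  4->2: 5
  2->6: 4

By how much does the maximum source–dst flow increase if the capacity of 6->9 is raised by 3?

3

Original max flow = 1.
After raising cap(6->9), augmenting paths through that edge carry 3 more units.
New max flow = 4. Increase = 3.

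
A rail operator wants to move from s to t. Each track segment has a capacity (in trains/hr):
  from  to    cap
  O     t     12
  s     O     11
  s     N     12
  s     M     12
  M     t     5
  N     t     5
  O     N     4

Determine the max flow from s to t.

Augment s->O->t: bottleneck 11. Total 11.
Augment s->N->t: bottleneck 5. Total 16.
Augment s->M->t: bottleneck 5. Total 21.
No augmenting path remains in the residual graph.

21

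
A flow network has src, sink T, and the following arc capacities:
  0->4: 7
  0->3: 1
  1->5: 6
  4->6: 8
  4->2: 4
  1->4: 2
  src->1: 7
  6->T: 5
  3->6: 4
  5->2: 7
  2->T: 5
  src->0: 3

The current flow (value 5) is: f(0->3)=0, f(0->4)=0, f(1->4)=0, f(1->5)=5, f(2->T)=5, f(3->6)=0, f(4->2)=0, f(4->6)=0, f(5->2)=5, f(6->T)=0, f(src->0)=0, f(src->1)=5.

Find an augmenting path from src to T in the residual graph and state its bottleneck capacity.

src->1->4->6->T, bottleneck 2

Residual along src->1->4->6->T: src->1: 2, 1->4: 2, 4->6: 8, 6->T: 5.
Bottleneck = min = 2.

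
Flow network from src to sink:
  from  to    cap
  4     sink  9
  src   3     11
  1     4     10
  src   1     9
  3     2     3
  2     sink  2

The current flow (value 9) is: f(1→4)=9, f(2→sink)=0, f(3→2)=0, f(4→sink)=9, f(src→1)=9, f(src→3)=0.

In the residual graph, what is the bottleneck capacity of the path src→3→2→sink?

Residual capacities along the path: src→3: 11, 3→2: 3, 2→sink: 2.
Minimum is 2.

2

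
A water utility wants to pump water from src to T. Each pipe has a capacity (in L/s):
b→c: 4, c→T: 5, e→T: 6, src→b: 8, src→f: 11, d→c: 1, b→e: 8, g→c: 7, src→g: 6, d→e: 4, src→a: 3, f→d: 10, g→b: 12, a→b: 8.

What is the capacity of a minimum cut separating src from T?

11

Max flow = 11 (via 2 augmenting paths).
In the residual at optimum, the set reachable from src is {a, b, c, d, e, f, g, src}.
Cut edges: e→T (cap 6), c→T (cap 5). Sum = 11.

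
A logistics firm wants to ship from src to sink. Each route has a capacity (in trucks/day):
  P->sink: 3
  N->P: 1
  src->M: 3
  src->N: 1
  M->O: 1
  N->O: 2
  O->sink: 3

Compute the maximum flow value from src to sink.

2

Augment src->N->P->sink: bottleneck 1. Total 1.
Augment src->M->O->sink: bottleneck 1. Total 2.
No augmenting path remains in the residual graph.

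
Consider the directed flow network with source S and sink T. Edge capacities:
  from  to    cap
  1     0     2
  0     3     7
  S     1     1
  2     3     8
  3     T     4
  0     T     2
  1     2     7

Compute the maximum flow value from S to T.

Augment S→1→0→T: bottleneck 1. Total 1.
No augmenting path remains in the residual graph.

1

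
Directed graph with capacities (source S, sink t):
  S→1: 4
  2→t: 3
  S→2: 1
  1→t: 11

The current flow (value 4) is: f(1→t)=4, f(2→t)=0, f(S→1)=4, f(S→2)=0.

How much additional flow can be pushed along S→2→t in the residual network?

1

Residual capacities along the path: S→2: 1, 2→t: 3.
Minimum is 1.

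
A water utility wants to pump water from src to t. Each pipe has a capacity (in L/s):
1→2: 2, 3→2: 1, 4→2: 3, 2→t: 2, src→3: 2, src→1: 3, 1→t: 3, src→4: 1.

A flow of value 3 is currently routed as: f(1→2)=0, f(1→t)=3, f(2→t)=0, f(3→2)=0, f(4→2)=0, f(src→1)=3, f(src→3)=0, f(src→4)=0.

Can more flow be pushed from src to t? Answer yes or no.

Residual path src→4→2→t has bottleneck 1 > 0.
Pushing 1 along it raises the flow to 4, so the given flow is not maximum.

Yes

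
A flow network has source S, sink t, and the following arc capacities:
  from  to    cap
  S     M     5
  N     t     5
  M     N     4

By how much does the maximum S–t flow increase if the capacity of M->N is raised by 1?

Original max flow = 4.
After raising cap(M->N), augmenting paths through that edge carry 1 more unit.
New max flow = 5. Increase = 1.

1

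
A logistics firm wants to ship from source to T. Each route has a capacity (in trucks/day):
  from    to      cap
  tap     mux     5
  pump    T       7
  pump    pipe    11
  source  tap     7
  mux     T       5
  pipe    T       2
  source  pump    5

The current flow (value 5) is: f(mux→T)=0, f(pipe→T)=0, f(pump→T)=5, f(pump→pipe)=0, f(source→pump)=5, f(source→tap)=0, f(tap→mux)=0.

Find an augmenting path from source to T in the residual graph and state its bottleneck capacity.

Residual along source→tap→mux→T: source→tap: 7, tap→mux: 5, mux→T: 5.
Bottleneck = min = 5.

source→tap→mux→T, bottleneck 5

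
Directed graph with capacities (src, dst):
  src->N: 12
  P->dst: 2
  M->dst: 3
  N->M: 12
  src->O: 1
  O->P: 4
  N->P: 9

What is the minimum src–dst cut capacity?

Max flow = 5 (via 2 augmenting paths).
In the residual at optimum, the set reachable from src is {M, N, O, P, src}.
Cut edges: M->dst (cap 3), P->dst (cap 2). Sum = 5.

5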